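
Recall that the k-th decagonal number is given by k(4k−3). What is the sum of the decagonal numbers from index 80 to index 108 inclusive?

Σ i(4i−3) = 4Σi² − 3Σi over i = 80..108.
Σi = 5886 − 3160 = 2726 and Σi² = 425754 − 167480 = 258274.
4·258274 − 3·2726 = 1024918.

1024918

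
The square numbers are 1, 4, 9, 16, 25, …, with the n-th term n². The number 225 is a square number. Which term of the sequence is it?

We need n² = 225, so n = √225 = 15.

15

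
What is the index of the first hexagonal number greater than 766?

20

Solve n(2n−1) > 766 for integer n.
The largest n with value ≤ 766 is 19 (since 703 ≤ 766 < 780), so the first above is n = 20, value 780.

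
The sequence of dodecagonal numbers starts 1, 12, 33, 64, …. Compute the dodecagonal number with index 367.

The 367th dodecagonal number is n(5n−4) with n = 367.
367·(5·367 − 4) = 367·1831 = 671977.

671977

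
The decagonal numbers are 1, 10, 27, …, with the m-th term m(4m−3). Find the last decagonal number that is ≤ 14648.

Solve n(4n−3) ≤ 14648 for integer n.
n = 60 gives 14220 ≤ 14648, while n = 61 gives 14701 > 14648; so the answer is 14220.

14220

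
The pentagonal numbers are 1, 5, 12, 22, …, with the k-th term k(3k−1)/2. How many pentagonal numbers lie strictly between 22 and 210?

The n-th pentagonal number is n(3n−1)/2.
Smallest index with value > 22: n = 5 (giving 35).
Largest index with value < 210: n = 11 (giving 176).
Indices 5 through 11: 7 terms.

7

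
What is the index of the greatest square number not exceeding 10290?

Solve n² ≤ 10290 for integer n.
n = 101 gives 10201 ≤ 10290, while n = 102 gives 10404 > 10290; so the answer is index 101.

101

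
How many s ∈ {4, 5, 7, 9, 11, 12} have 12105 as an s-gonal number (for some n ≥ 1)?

s = 4: P(4, 110) = 12100 and P(4, 111) = 12321; 12105 is not s-gonal.
s = 5: P(5, 90) = 12105. ✓
s = 7: P(7, 69) = 11799 and P(7, 70) = 12145; 12105 is not s-gonal.
s = 9: P(9, 59) = 12036 and P(9, 60) = 12450; 12105 is not s-gonal.
s = 11: P(11, 52) = 11986 and P(11, 53) = 12455; 12105 is not s-gonal.
s = 12: P(12, 49) = 11809 and P(12, 50) = 12300; 12105 is not s-gonal.
Hits: s ∈ {5} → 1.

1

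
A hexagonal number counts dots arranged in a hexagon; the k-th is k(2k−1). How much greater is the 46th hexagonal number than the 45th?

181

Consecutive hexagonal numbers differ by 4n − 3: here 4·46 − 3 = 181.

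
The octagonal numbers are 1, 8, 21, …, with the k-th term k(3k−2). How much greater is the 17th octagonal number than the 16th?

Consecutive octagonal numbers differ by 6n − 5: here 6·17 − 5 = 97.

97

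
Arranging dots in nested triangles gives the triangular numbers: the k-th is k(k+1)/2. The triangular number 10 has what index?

4

Set n(n+1)/2 = 10, giving n² + n − 20 = 0.
So n = (-1 + 9) / 2 = 8/2 = 4.
Check: 4·5/2 = 10. ✓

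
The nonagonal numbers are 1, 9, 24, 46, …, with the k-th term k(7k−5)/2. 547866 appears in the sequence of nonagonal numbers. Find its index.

396

Set n(7n−5)/2 = 547866, giving 7n² − 5n − 1095732 = 0.
The discriminant is 25 + 56·547866 = 30680521, and √30680521 = 5539.
So n = (5 + 5539) / 14 = 5544/14 = 396.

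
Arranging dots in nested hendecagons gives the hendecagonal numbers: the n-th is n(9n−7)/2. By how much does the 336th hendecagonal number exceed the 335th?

3016

Consecutive hendecagonal numbers differ by 9n − 8: here 9·336 − 8 = 3016.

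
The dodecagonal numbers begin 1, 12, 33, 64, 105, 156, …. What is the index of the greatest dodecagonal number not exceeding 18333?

60

Solve n(5n−4) ≤ 18333 for integer n.
n = 60 gives 17760 ≤ 18333, while n = 61 gives 18361 > 18333; so the answer is index 60.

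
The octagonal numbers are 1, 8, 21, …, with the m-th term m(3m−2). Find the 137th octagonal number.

56033

The 137th octagonal number is n(3n−2) with n = 137.
137·(3·137 − 2) = 137·409 = 56033.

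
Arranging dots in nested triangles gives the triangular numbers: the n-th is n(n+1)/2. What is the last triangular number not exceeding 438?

Solve n(n+1)/2 ≤ 438 for integer n.
n = 29 gives 435 ≤ 438, while n = 30 gives 465 > 438; so the answer is 435.

435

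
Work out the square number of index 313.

97969

313² = 97969.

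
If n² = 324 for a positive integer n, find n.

We need n² = 324, so n = √324 = 18.

18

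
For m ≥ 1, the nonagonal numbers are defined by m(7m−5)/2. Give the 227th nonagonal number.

The 227th nonagonal number is n(7n−5)/2 with n = 227.
227·(7·227 − 5)/2 = 227·1584/2 = 227·792 = 179784.

179784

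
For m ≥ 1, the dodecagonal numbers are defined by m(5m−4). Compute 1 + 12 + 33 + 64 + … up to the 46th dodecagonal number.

Σ i(5i−4) = 5Σi² − 4Σi over i = 1..46.
Σi = 1081 and Σi² = 33511.
5·33511 − 4·1081 = 163231.

163231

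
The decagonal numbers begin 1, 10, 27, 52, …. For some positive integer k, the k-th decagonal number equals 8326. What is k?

Set n(4n−3) = 8326, giving 4n² − 3n − 8326 = 0.
The discriminant is 9 + 16·8326 = 133225, and √133225 = 365.
So n = (3 + 365) / 8 = 368/8 = 46.

46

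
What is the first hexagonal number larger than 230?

231

Solve n(2n−1) > 230 for integer n.
The largest n with value ≤ 230 is 10 (since 190 ≤ 230 < 231), so the first above is n = 11, value 231.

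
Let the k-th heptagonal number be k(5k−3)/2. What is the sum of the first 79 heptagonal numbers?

413960

Σ i(5i−3)/2 = (5Σi² − 3Σi) / 2 over i = 1..79.
Σi = 3160 and Σi² = 167480.
(5·167480 − 3·3160) / 2 = 827920/2 = 413960.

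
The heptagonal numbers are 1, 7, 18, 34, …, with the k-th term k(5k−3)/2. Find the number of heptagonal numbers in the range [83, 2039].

22

The n-th heptagonal number is n(5n−3)/2.
Smallest index with value ≥ 83: n = 7 (giving 112).
Largest index with value ≤ 2039: n = 28 (giving 1918).
Indices 7 through 28: 22 terms.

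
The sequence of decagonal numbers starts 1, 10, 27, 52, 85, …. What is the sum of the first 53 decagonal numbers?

199863

Σ i(4i−3) = 4Σi² − 3Σi over i = 1..53.
Σi = 1431 and Σi² = 51039.
4·51039 − 3·1431 = 199863.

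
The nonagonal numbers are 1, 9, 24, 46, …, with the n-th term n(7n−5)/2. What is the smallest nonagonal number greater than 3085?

Solve n(7n−5)/2 > 3085 for integer n.
The largest n with value ≤ 3085 is 30 (since 3075 ≤ 3085 < 3286), so the first above is n = 31, value 3286.

3286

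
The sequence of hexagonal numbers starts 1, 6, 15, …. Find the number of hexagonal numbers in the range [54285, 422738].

295

The n-th hexagonal number is n(2n−1).
Smallest index with value ≥ 54285: n = 165 (giving 54285).
Largest index with value ≤ 422738: n = 459 (giving 420903).
Indices 165 through 459: 295 terms.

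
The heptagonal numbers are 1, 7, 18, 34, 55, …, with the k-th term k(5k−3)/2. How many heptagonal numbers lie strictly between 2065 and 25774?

The n-th heptagonal number is n(5n−3)/2.
Smallest index with value > 2065: n = 30 (giving 2205).
Largest index with value < 25774: n = 101 (giving 25351).
Indices 30 through 101: 72 terms.

72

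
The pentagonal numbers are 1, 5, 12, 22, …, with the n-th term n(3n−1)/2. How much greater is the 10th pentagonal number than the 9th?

Consecutive pentagonal numbers differ by 3n − 2: here 3·10 − 2 = 28.

28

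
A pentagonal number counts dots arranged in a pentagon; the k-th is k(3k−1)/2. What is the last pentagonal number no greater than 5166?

5017

Solve n(3n−1)/2 ≤ 5166 for integer n.
n = 58 gives 5017 ≤ 5166, while n = 59 gives 5192 > 5166; so the answer is 5017.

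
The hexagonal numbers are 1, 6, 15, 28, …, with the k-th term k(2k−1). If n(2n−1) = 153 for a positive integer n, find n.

Set n(2n−1) = 153, giving 2n² − n − 153 = 0.
So n = (1 + 35) / 4 = 36/4 = 9.

9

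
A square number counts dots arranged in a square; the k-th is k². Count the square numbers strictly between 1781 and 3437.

16

The n-th square number is n².
Smallest index with value > 1781: n = 43 (giving 1849).
Largest index with value < 3437: n = 58 (giving 3364).
Indices 43 through 58: 16 terms.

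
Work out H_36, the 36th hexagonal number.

The 36th hexagonal number is n(2n−1) with n = 36.
36·(2·36 − 1) = 36·71 = 2556.

2556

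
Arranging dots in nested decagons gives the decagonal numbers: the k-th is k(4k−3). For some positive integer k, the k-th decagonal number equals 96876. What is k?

156

Set n(4n−3) = 96876, giving 4n² − 3n − 96876 = 0.
So n = (3 + 1245) / 8 = 1248/8 = 156.
Check: 156·(4·156 − 3) = 96876. ✓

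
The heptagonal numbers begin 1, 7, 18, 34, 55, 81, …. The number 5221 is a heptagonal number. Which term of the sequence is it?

Set n(5n−3)/2 = 5221, giving 5n² − 3n − 10442 = 0.
The discriminant is 9 + 40·5221 = 208849, and √208849 = 457.
So n = (3 + 457) / 10 = 460/10 = 46.

46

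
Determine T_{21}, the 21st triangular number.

The 21st triangular number is n(n+1)/2 with n = 21.
21·22/2 = 462/2 = 231.

231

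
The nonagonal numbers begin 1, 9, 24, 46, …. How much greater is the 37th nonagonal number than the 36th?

Consecutive nonagonal numbers differ by 7n − 6: here 7·37 − 6 = 253.

253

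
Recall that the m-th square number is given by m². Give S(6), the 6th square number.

6² = 36.

36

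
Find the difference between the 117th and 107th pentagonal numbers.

3355

117·(3·117 − 1)/2 = 20475 and 107·(3·107 − 1)/2 = 17120.
Difference: 20475 − 17120 = 3355.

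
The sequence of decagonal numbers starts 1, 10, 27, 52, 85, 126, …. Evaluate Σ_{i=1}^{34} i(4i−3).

52955

Σ i(4i−3) = 4Σi² − 3Σi over i = 1..34.
Σi = 595 and Σi² = 13685.
4·13685 − 3·595 = 52955.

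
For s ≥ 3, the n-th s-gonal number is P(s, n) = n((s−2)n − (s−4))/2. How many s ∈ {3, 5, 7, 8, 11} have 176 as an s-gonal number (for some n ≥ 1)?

2

s = 3: P(3, 18) = 171 and P(3, 19) = 190; 176 is not s-gonal.
s = 5: P(5, 11) = 176. ✓
s = 7: P(7, 8) = 148 and P(7, 9) = 189; 176 is not s-gonal.
s = 8: P(8, 8) = 176. ✓
s = 11: P(11, 6) = 141 and P(11, 7) = 196; 176 is not s-gonal.
Hits: s ∈ {5, 8} → 2.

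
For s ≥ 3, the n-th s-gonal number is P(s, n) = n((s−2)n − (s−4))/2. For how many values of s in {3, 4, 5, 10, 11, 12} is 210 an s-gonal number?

2

s = 3: P(3, 20) = 210. ✓
s = 4: P(4, 14) = 196 and P(4, 15) = 225; 210 is not s-gonal.
s = 5: P(5, 12) = 210. ✓
s = 10: P(10, 7) = 175 and P(10, 8) = 232; 210 is not s-gonal.
s = 11: P(11, 7) = 196 and P(11, 8) = 260; 210 is not s-gonal.
s = 12: P(12, 6) = 156 and P(12, 7) = 217; 210 is not s-gonal.
Hits: s ∈ {3, 5} → 2.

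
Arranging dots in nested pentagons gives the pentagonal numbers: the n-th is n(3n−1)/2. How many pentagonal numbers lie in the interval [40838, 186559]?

187

The n-th pentagonal number is n(3n−1)/2.
Smallest index with value ≥ 40838: n = 166 (giving 41251).
Largest index with value ≤ 186559: n = 352 (giving 185680).
Indices 166 through 352: 187 terms.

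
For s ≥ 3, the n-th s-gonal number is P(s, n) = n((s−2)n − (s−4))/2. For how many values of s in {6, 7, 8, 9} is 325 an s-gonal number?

2

s = 6: P(6, 13) = 325. ✓
s = 7: P(7, 11) = 286 and P(7, 12) = 342; 325 is not s-gonal.
s = 8: P(8, 10) = 280 and P(8, 11) = 341; 325 is not s-gonal.
s = 9: P(9, 10) = 325. ✓
Hits: s ∈ {6, 9} → 2.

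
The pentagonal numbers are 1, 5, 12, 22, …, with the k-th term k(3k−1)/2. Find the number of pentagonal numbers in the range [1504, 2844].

The n-th pentagonal number is n(3n−1)/2.
Smallest index with value ≥ 1504: n = 32 (giving 1520).
Largest index with value ≤ 2844: n = 43 (giving 2752).
Indices 32 through 43: 12 terms.

12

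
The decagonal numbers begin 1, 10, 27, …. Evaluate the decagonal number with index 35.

The 35th decagonal number is n(4n−3) with n = 35.
35·(4·35 − 3) = 35·137 = 4795.

4795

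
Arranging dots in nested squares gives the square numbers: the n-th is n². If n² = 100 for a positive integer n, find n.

We need n² = 100, so n = √100 = 10.

10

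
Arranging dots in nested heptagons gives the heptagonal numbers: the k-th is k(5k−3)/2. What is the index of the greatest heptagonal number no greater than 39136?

125

Solve n(5n−3)/2 ≤ 39136 for integer n.
n = 125 gives 38875 ≤ 39136, while n = 126 gives 39501 > 39136; so the answer is index 125.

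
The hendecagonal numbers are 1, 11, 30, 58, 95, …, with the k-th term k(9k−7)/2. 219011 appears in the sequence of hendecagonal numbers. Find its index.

Set n(9n−7)/2 = 219011, giving 9n² − 7n − 438022 = 0.
The discriminant is 49 + 72·219011 = 15768841, and √15768841 = 3971.
So n = (7 + 3971) / 18 = 3978/18 = 221.

221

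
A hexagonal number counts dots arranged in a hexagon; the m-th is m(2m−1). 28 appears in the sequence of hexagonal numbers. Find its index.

4

Set n(2n−1) = 28, giving 2n² − n − 28 = 0.
The discriminant is 1 + 8·28 = 225, and √225 = 15.
So n = (1 + 15) / 4 = 16/4 = 4.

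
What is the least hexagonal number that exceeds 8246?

Solve n(2n−1) > 8246 for integer n.
The largest n with value ≤ 8246 is 64 (since 8128 ≤ 8246 < 8385), so the first above is n = 65, value 8385.

8385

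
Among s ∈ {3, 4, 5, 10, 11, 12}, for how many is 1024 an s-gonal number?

s = 3: P(3, 44) = 990 and P(3, 45) = 1035; 1024 is not s-gonal.
s = 4: P(4, 32) = 1024. ✓
s = 5: P(5, 26) = 1001 and P(5, 27) = 1080; 1024 is not s-gonal.
s = 10: P(10, 16) = 976 and P(10, 17) = 1105; 1024 is not s-gonal.
s = 11: P(11, 15) = 960 and P(11, 16) = 1096; 1024 is not s-gonal.
s = 12: P(12, 14) = 924 and P(12, 15) = 1065; 1024 is not s-gonal.
Hits: s ∈ {4} → 1.

1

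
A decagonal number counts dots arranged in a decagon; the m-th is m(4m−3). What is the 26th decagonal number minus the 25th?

201

Consecutive decagonal numbers differ by 8n − 7: here 8·26 − 7 = 201.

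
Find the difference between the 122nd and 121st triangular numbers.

122

Consecutive triangular numbers differ by n: T_{122} − T_{121} = 122.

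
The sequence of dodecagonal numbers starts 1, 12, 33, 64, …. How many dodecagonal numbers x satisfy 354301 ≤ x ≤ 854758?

147

The n-th dodecagonal number is n(5n−4).
Smallest index with value ≥ 354301: n = 267 (giving 355377).
Largest index with value ≤ 854758: n = 413 (giving 851193).
Indices 267 through 413: 147 terms.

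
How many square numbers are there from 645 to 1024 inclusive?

7

The n-th square number is n².
Smallest index with value ≥ 645: n = 26 (giving 676).
Largest index with value ≤ 1024: n = 32 (giving 1024).
Indices 26 through 32: 7 terms.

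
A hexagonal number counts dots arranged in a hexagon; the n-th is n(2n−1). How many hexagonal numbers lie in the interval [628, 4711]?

The n-th hexagonal number is n(2n−1).
Smallest index with value ≥ 628: n = 18 (giving 630).
Largest index with value ≤ 4711: n = 48 (giving 4560).
Indices 18 through 48: 31 terms.

31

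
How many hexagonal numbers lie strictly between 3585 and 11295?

The n-th hexagonal number is n(2n−1).
Smallest index with value > 3585: n = 43 (giving 3655).
Largest index with value < 11295: n = 75 (giving 11175).
Indices 43 through 75: 33 terms.

33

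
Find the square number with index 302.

91204

The 302nd square number is n² with n = 302.
302² = 91204.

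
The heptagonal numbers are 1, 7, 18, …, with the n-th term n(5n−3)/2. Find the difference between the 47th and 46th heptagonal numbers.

231

Consecutive heptagonal numbers differ by 5n − 4: here 5·47 − 4 = 231.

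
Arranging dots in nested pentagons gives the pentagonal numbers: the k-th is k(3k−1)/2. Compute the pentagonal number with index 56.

56·(3·56 − 1)/2 = 56·167/2 = 4676.

4676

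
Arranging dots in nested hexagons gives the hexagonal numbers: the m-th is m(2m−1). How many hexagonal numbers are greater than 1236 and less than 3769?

18

The n-th hexagonal number is n(2n−1).
Smallest index with value > 1236: n = 26 (giving 1326).
Largest index with value < 3769: n = 43 (giving 3655).
Indices 26 through 43: 18 terms.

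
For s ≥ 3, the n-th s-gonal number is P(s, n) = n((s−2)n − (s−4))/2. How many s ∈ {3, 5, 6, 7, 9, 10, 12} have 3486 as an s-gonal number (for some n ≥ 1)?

2

s = 3: P(3, 83) = 3486. ✓
s = 5: P(5, 48) = 3432 and P(5, 49) = 3577; 3486 is not s-gonal.
s = 6: P(6, 42) = 3486. ✓
s = 7: P(7, 37) = 3367 and P(7, 38) = 3553; 3486 is not s-gonal.
s = 9: P(9, 31) = 3286 and P(9, 32) = 3504; 3486 is not s-gonal.
s = 10: P(10, 29) = 3277 and P(10, 30) = 3510; 3486 is not s-gonal.
s = 12: P(12, 26) = 3276 and P(12, 27) = 3537; 3486 is not s-gonal.
Hits: s ∈ {3, 6} → 2.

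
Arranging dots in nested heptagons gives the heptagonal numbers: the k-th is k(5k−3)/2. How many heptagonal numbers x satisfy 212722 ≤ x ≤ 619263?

The n-th heptagonal number is n(5n−3)/2.
Smallest index with value ≥ 212722: n = 292 (giving 212722).
Largest index with value ≤ 619263: n = 498 (giving 619263).
Indices 292 through 498: 207 terms.

207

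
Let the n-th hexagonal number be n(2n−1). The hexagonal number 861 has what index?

Set n(2n−1) = 861, giving 2n² − n − 861 = 0.
The discriminant is 1 + 8·861 = 6889, and √6889 = 83.
So n = (1 + 83) / 4 = 84/4 = 21.

21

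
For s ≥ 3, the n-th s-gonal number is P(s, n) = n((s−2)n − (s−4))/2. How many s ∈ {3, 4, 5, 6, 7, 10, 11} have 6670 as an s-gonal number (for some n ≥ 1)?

s = 3: P(3, 115) = 6670. ✓
s = 4: P(4, 81) = 6561 and P(4, 82) = 6724; 6670 is not s-gonal.
s = 5: P(5, 66) = 6501 and P(5, 67) = 6700; 6670 is not s-gonal.
s = 6: P(6, 58) = 6670. ✓
s = 7: P(7, 51) = 6426 and P(7, 52) = 6682; 6670 is not s-gonal.
s = 10: P(10, 41) = 6601 and P(10, 42) = 6930; 6670 is not s-gonal.
s = 11: P(11, 38) = 6365 and P(11, 39) = 6708; 6670 is not s-gonal.
Hits: s ∈ {3, 6} → 2.

2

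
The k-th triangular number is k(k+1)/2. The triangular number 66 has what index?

Set n(n+1)/2 = 66, giving n² + n − 132 = 0.
So n = (-1 + 23) / 2 = 22/2 = 11.

11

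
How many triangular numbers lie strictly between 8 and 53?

6

The n-th triangular number is n(n+1)/2.
Smallest index with value > 8: n = 4 (giving 10).
Largest index with value < 53: n = 9 (giving 45).
Indices 4 through 9: 6 terms.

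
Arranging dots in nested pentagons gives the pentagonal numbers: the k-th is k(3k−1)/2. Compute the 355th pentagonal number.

188860

The 355th pentagonal number is n(3n−1)/2 with n = 355.
355·(3·355 − 1)/2 = 355·1064/2 = 355·532 = 188860.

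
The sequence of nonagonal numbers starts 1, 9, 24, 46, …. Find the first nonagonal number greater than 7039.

7291

Solve n(7n−5)/2 > 7039 for integer n.
The largest n with value ≤ 7039 is 45 (since 6975 ≤ 7039 < 7291), so the first above is n = 46, value 7291.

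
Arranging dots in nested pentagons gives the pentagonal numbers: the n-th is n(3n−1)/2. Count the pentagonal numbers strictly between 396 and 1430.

15

The n-th pentagonal number is n(3n−1)/2.
Smallest index with value > 396: n = 17 (giving 425).
Largest index with value < 1430: n = 31 (giving 1426).
Indices 17 through 31: 15 terms.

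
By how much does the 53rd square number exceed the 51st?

53² = 2809 and 51² = 2601.
Difference: 2809 − 2601 = 208.

208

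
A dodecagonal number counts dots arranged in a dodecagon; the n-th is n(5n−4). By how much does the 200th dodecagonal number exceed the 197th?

200·(5·200 − 4) = 199200 and 197·(5·197 − 4) = 193257.
Difference: 199200 − 193257 = 5943.

5943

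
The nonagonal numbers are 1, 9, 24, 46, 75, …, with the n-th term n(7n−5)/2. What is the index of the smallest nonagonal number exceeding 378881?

330

Solve n(7n−5)/2 > 378881 for integer n.
The largest n with value ≤ 378881 is 329 (since 378021 ≤ 378881 < 380325), so the first above is n = 330, value 380325.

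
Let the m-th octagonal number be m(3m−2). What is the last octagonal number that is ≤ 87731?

87381

Solve n(3n−2) ≤ 87731 for integer n.
n = 171 gives 87381 ≤ 87731, while n = 172 gives 88408 > 87731; so the answer is 87381.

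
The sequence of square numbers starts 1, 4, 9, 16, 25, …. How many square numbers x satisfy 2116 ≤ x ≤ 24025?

The n-th square number is n².
Smallest index with value ≥ 2116: n = 46 (giving 2116).
Largest index with value ≤ 24025: n = 155 (giving 24025).
Indices 46 through 155: 110 terms.

110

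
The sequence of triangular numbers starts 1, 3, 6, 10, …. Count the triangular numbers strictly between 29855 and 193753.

The n-th triangular number is n(n+1)/2.
Smallest index with value > 29855: n = 244 (giving 29890).
Largest index with value < 193753: n = 621 (giving 193131).
Indices 244 through 621: 378 terms.

378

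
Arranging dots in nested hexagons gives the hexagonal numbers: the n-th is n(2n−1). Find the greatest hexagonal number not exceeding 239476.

Solve n(2n−1) ≤ 239476 for integer n.
n = 346 gives 239086 ≤ 239476, while n = 347 gives 240471 > 239476; so the answer is 239086.

239086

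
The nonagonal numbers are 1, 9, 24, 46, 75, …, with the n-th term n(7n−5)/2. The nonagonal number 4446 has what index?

36

Set n(7n−5)/2 = 4446, giving 7n² − 5n − 8892 = 0.
The discriminant is 25 + 56·4446 = 249001, and √249001 = 499.
So n = (5 + 499) / 14 = 504/14 = 36.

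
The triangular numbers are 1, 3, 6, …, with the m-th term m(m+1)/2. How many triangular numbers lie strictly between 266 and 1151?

The n-th triangular number is n(n+1)/2.
Smallest index with value > 266: n = 23 (giving 276).
Largest index with value < 1151: n = 47 (giving 1128).
Indices 23 through 47: 25 terms.

25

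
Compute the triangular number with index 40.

820

The 40th triangular number is n(n+1)/2 with n = 40.
40·41/2 = 1640/2 = 820.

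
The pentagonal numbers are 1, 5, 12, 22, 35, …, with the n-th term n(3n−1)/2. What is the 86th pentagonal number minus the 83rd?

86·(3·86 − 1)/2 = 11051 and 83·(3·83 − 1)/2 = 10292.
Difference: 11051 − 10292 = 759.

759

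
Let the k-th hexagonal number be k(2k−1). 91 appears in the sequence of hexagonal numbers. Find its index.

Set n(2n−1) = 91, giving 2n² − n − 91 = 0.
The discriminant is 1 + 8·91 = 729, and √729 = 27.
So n = (1 + 27) / 4 = 28/4 = 7.

7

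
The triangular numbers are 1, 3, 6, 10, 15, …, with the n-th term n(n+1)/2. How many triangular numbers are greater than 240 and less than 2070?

The n-th triangular number is n(n+1)/2.
Smallest index with value > 240: n = 22 (giving 253).
Largest index with value < 2070: n = 63 (giving 2016).
Indices 22 through 63: 42 terms.

42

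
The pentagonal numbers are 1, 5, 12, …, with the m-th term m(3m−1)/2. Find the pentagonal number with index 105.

105·(3·105 − 1)/2 = 105·314/2 = 105·157 = 16485.

16485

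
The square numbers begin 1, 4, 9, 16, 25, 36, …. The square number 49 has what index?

We need n² = 49, so n = √49 = 7.
Check: 7² = 49. ✓

7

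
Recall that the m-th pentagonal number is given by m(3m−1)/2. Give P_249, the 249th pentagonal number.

92877

The 249th pentagonal number is n(3n−1)/2 with n = 249.
249·(3·249 − 1)/2 = 249·746/2 = 249·373 = 92877.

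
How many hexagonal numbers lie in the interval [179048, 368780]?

The n-th hexagonal number is n(2n−1).
Smallest index with value ≥ 179048: n = 300 (giving 179700).
Largest index with value ≤ 368780: n = 429 (giving 367653).
Indices 300 through 429: 130 terms.

130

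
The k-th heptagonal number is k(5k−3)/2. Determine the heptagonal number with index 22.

1177

The 22nd heptagonal number is n(5n−3)/2 with n = 22.
22·(5·22 − 3)/2 = 22·107/2 = 1177.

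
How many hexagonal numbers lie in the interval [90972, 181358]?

88

The n-th hexagonal number is n(2n−1).
Smallest index with value ≥ 90972: n = 214 (giving 91378).
Largest index with value ≤ 181358: n = 301 (giving 180901).
Indices 214 through 301: 88 terms.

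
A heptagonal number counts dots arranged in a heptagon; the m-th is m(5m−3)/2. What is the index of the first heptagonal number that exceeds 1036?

Solve n(5n−3)/2 > 1036 for integer n.
The largest n with value ≤ 1036 is 20 (since 970 ≤ 1036 < 1071), so the first above is n = 21, value 1071.

21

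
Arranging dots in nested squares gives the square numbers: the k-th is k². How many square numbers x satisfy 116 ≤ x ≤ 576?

The n-th square number is n².
Smallest index with value ≥ 116: n = 11 (giving 121).
Largest index with value ≤ 576: n = 24 (giving 576).
Indices 11 through 24: 14 terms.

14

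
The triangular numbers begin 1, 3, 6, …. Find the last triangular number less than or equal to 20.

Solve n(n+1)/2 ≤ 20 for integer n.
n = 5 gives 15 ≤ 20, while n = 6 gives 21 > 20; so the answer is 15.

15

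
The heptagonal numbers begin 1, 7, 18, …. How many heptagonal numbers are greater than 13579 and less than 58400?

79

The n-th heptagonal number is n(5n−3)/2.
Smallest index with value > 13579: n = 75 (giving 13950).
Largest index with value < 58400: n = 153 (giving 58293).
Indices 75 through 153: 79 terms.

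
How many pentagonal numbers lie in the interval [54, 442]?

11

The n-th pentagonal number is n(3n−1)/2.
Smallest index with value ≥ 54: n = 7 (giving 70).
Largest index with value ≤ 442: n = 17 (giving 425).
Indices 7 through 17: 11 terms.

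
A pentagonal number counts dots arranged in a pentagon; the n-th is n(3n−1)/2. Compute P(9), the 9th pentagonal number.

117

The 9th pentagonal number is n(3n−1)/2 with n = 9.
9·(3·9 − 1)/2 = 9·26/2 = 9·13 = 117.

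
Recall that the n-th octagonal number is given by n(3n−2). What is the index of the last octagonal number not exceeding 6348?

Solve n(3n−2) ≤ 6348 for integer n.
n = 46 gives 6256 ≤ 6348, while n = 47 gives 6533 > 6348; so the answer is index 46.

46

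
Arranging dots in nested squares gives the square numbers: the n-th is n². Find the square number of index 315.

99225

The 315th square number is n² with n = 315.
315² = 99225.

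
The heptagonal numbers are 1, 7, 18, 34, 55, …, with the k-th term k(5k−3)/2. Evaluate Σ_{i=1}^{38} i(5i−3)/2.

Σ i(5i−3)/2 = (5Σi² − 3Σi) / 2 over i = 1..38.
Σi = 741 and Σi² = 19019.
(5·19019 − 3·741) / 2 = 92872/2 = 46436.

46436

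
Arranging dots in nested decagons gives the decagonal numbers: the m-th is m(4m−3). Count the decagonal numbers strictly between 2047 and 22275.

51

The n-th decagonal number is n(4n−3).
Smallest index with value > 2047: n = 24 (giving 2232).
Largest index with value < 22275: n = 74 (giving 21682).
Indices 24 through 74: 51 terms.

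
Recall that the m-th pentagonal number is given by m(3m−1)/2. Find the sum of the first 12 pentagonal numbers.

Σ i(3i−1)/2 = (3Σi² − Σi) / 2 over i = 1..12.
Σi = 78 and Σi² = 650.
(3·650 − 1·78) / 2 = 1872/2 = 936.

936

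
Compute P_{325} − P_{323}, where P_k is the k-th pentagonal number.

325·(3·325 − 1)/2 = 158275 and 323·(3·323 − 1)/2 = 156332.
Difference: 158275 − 156332 = 1943.

1943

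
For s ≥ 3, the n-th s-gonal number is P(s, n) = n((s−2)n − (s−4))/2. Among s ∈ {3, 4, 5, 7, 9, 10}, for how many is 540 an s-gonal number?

s = 3: P(3, 32) = 528 and P(3, 33) = 561; 540 is not s-gonal.
s = 4: P(4, 23) = 529 and P(4, 24) = 576; 540 is not s-gonal.
s = 5: P(5, 19) = 532 and P(5, 20) = 590; 540 is not s-gonal.
s = 7: P(7, 15) = 540. ✓
s = 9: P(9, 12) = 474 and P(9, 13) = 559; 540 is not s-gonal.
s = 10: P(10, 12) = 540. ✓
Hits: s ∈ {7, 10} → 2.

2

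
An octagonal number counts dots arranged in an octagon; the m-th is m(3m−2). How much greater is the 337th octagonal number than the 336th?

2017

Consecutive octagonal numbers differ by 6n − 5: here 6·337 − 5 = 2017.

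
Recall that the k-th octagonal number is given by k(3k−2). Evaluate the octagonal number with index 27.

2133

The 27th octagonal number is n(3n−2) with n = 27.
27·(3·27 − 2) = 27·79 = 2133.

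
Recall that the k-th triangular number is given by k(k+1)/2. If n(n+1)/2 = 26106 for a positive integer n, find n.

Set n(n+1)/2 = 26106, giving n² + n − 52212 = 0.
So n = (-1 + 457) / 2 = 456/2 = 228.

228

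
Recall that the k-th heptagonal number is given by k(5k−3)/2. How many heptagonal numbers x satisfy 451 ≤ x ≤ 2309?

The n-th heptagonal number is n(5n−3)/2.
Smallest index with value ≥ 451: n = 14 (giving 469).
Largest index with value ≤ 2309: n = 30 (giving 2205).
Indices 14 through 30: 17 terms.

17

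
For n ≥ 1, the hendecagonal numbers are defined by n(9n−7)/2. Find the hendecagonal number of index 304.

414808

The 304th hendecagonal number is n(9n−7)/2 with n = 304.
304·(9·304 − 7)/2 = 304·2729/2 = 414808.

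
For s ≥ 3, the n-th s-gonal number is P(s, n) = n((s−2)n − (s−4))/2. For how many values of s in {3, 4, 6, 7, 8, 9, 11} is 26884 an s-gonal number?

s = 3: P(3, 231) = 26796 and P(3, 232) = 27028; 26884 is not s-gonal.
s = 4: P(4, 163) = 26569 and P(4, 164) = 26896; 26884 is not s-gonal.
s = 6: P(6, 116) = 26796 and P(6, 117) = 27261; 26884 is not s-gonal.
s = 7: P(7, 104) = 26884. ✓
s = 8: P(8, 94) = 26320 and P(8, 95) = 26885; 26884 is not s-gonal.
s = 9: P(9, 88) = 26884. ✓
s = 11: P(11, 77) = 26411 and P(11, 78) = 27105; 26884 is not s-gonal.
Hits: s ∈ {7, 9} → 2.

2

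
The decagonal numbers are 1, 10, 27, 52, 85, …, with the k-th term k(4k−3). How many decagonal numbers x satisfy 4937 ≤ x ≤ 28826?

50

The n-th decagonal number is n(4n−3).
Smallest index with value ≥ 4937: n = 36 (giving 5076).
Largest index with value ≤ 28826: n = 85 (giving 28645).
Indices 36 through 85: 50 terms.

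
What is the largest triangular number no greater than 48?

Solve n(n+1)/2 ≤ 48 for integer n.
n = 9 gives 45 ≤ 48, while n = 10 gives 55 > 48; so the answer is 45.

45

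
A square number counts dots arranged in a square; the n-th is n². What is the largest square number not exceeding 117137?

Solve n² ≤ 117137 for integer n.
n = 342 gives 116964 ≤ 117137, while n = 343 gives 117649 > 117137; so the answer is 116964.

116964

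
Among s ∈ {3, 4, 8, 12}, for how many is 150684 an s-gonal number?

s = 3: P(3, 548) = 150426 and P(3, 549) = 150975; 150684 is not s-gonal.
s = 4: P(4, 388) = 150544 and P(4, 389) = 151321; 150684 is not s-gonal.
s = 8: P(8, 224) = 150080 and P(8, 225) = 151425; 150684 is not s-gonal.
s = 12: P(12, 174) = 150684. ✓
Hits: s ∈ {12} → 1.

1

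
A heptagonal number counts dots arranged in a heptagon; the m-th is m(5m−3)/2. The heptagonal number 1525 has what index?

Set n(5n−3)/2 = 1525, giving 5n² − 3n − 3050 = 0.
The discriminant is 9 + 40·1525 = 61009, and √61009 = 247.
So n = (3 + 247) / 10 = 250/10 = 25.
Check: 25·(5·25 − 3)/2 = 1525. ✓

25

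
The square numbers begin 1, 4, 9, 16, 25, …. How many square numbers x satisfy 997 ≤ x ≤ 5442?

The n-th square number is n².
Smallest index with value ≥ 997: n = 32 (giving 1024).
Largest index with value ≤ 5442: n = 73 (giving 5329).
Indices 32 through 73: 42 terms.

42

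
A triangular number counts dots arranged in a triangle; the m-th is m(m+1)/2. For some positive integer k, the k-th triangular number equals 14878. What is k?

172

Set n(n+1)/2 = 14878, giving n² + n − 29756 = 0.
The discriminant is 1 + 8·14878 = 119025, and √119025 = 345.
So n = (-1 + 345) / 2 = 344/2 = 172.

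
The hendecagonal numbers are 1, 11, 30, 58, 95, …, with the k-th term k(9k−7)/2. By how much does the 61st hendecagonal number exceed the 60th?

541

Consecutive hendecagonal numbers differ by 9n − 8: here 9·61 − 8 = 541.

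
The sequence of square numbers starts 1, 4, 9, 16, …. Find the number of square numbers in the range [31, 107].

5

The n-th square number is n².
Smallest index with value ≥ 31: n = 6 (giving 36).
Largest index with value ≤ 107: n = 10 (giving 100).
Indices 6 through 10: 5 terms.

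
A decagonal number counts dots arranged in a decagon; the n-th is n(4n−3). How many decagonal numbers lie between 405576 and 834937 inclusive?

139

The n-th decagonal number is n(4n−3).
Smallest index with value ≥ 405576: n = 319 (giving 406087).
Largest index with value ≤ 834937: n = 457 (giving 834025).
Indices 319 through 457: 139 terms.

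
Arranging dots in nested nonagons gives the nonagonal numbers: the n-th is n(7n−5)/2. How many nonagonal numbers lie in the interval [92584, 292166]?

127

The n-th nonagonal number is n(7n−5)/2.
Smallest index with value ≥ 92584: n = 163 (giving 92584).
Largest index with value ≤ 292166: n = 289 (giving 291601).
Indices 163 through 289: 127 terms.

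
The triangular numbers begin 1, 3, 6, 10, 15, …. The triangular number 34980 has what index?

Set n(n+1)/2 = 34980, giving n² + n − 69960 = 0.
The discriminant is 1 + 8·34980 = 279841, and √279841 = 529.
So n = (-1 + 529) / 2 = 528/2 = 264.

264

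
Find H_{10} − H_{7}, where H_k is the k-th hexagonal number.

99

10·(2·10 − 1) = 190 and 7·(2·7 − 1) = 91.
Difference: 190 − 91 = 99.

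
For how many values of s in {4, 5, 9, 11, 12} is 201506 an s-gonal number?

s = 4: P(4, 448) = 200704 and P(4, 449) = 201601; 201506 is not s-gonal.
s = 5: P(5, 366) = 200751 and P(5, 367) = 201850; 201506 is not s-gonal.
s = 9: P(9, 240) = 201000 and P(9, 241) = 202681; 201506 is not s-gonal.
s = 11: P(11, 212) = 201506. ✓
s = 12: P(12, 201) = 201201 and P(12, 202) = 203212; 201506 is not s-gonal.
Hits: s ∈ {11} → 1.

1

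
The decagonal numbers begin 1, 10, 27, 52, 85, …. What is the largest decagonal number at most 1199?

Solve n(4n−3) ≤ 1199 for integer n.
n = 17 gives 1105 ≤ 1199, while n = 18 gives 1242 > 1199; so the answer is 1105.

1105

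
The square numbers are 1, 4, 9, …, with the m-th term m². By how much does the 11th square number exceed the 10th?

n² − (n−1)² = 2n − 1, so 11² − 10² = 2·11 − 1 = 21.

21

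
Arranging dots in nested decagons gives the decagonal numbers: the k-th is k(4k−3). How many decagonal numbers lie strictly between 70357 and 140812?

The n-th decagonal number is n(4n−3).
Smallest index with value > 70357: n = 134 (giving 71422).
Largest index with value < 140812: n = 187 (giving 139315).
Indices 134 through 187: 54 terms.

54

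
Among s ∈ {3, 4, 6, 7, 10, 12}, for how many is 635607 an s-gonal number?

s = 3: P(3, 1126) = 634501 and P(3, 1127) = 635628; 635607 is not s-gonal.
s = 4: P(4, 797) = 635209 and P(4, 798) = 636804; 635607 is not s-gonal.
s = 6: P(6, 563) = 633375 and P(6, 564) = 635628; 635607 is not s-gonal.
s = 7: P(7, 504) = 634284 and P(7, 505) = 636805; 635607 is not s-gonal.
s = 10: P(10, 399) = 635607. ✓
s = 12: P(12, 356) = 632256 and P(12, 357) = 635817; 635607 is not s-gonal.
Hits: s ∈ {10} → 1.

1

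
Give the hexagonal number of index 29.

1653

The 29th hexagonal number is n(2n−1) with n = 29.
29·(2·29 − 1) = 29·57 = 1653.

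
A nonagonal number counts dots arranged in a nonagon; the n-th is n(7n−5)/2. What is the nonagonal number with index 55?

10450

The 55th nonagonal number is n(7n−5)/2 with n = 55.
55·(7·55 − 5)/2 = 55·380/2 = 55·190 = 10450.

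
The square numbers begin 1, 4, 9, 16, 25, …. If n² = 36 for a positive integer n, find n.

6

We need n² = 36, so n = √36 = 6.
Check: 6² = 36. ✓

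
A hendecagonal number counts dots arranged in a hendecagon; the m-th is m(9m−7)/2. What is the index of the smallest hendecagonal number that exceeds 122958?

Solve n(9n−7)/2 > 122958 for integer n.
The largest n with value ≤ 122958 is 165 (since 121935 ≤ 122958 < 123421), so the first above is n = 166, value 123421.

166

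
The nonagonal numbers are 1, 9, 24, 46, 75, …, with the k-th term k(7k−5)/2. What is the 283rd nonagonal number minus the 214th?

119853

283·(7·283 − 5)/2 = 279604 and 214·(7·214 − 5)/2 = 159751.
Difference: 279604 − 159751 = 119853.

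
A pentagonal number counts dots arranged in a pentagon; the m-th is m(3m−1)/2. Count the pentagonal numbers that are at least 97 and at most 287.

The n-th pentagonal number is n(3n−1)/2.
Smallest index with value ≥ 97: n = 9 (giving 117).
Largest index with value ≤ 287: n = 14 (giving 287).
Indices 9 through 14: 6 terms.

6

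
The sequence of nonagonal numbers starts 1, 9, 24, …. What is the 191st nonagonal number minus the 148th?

50912

191·(7·191 − 5)/2 = 127206 and 148·(7·148 − 5)/2 = 76294.
Difference: 127206 − 76294 = 50912.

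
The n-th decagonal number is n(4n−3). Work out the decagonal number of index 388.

388·(4·388 − 3) = 388·1549 = 601012.

601012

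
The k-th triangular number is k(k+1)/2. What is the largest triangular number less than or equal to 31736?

31626

Solve n(n+1)/2 ≤ 31736 for integer n.
n = 251 gives 31626 ≤ 31736, while n = 252 gives 31878 > 31736; so the answer is 31626.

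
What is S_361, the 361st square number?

130321

361² = 130321.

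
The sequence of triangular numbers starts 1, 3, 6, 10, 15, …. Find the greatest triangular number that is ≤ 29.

28

Solve n(n+1)/2 ≤ 29 for integer n.
n = 7 gives 28 ≤ 29, while n = 8 gives 36 > 29; so the answer is 28.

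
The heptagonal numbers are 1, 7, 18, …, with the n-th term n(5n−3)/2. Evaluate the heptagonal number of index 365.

The 365th heptagonal number is n(5n−3)/2 with n = 365.
365·(5·365 − 3)/2 = 365·1822/2 = 365·911 = 332515.

332515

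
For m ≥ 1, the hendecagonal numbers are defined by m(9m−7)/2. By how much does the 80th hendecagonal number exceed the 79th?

712

Consecutive hendecagonal numbers differ by 9n − 8: here 9·80 − 8 = 712.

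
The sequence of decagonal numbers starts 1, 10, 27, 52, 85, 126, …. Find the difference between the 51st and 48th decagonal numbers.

51·(4·51 − 3) = 10251 and 48·(4·48 − 3) = 9072.
Difference: 10251 − 9072 = 1179.

1179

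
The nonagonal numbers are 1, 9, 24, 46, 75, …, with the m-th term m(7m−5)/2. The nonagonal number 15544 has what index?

Set n(7n−5)/2 = 15544, giving 7n² − 5n − 31088 = 0.
So n = (5 + 933) / 14 = 938/14 = 67.

67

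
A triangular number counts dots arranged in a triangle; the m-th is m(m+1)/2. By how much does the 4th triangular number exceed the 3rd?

4

Consecutive triangular numbers differ by n: T_{4} − T_{3} = 4.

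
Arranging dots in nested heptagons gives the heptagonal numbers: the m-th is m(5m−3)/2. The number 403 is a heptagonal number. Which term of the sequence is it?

13

Set n(5n−3)/2 = 403, giving 5n² − 3n − 806 = 0.
So n = (3 + 127) / 10 = 130/10 = 13.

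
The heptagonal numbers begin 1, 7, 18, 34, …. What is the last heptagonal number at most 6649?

Solve n(5n−3)/2 ≤ 6649 for integer n.
n = 51 gives 6426 ≤ 6649, while n = 52 gives 6682 > 6649; so the answer is 6426.

6426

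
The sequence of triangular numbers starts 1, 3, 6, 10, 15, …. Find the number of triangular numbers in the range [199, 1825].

The n-th triangular number is n(n+1)/2.
Smallest index with value ≥ 199: n = 20 (giving 210).
Largest index with value ≤ 1825: n = 59 (giving 1770).
Indices 20 through 59: 40 terms.

40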